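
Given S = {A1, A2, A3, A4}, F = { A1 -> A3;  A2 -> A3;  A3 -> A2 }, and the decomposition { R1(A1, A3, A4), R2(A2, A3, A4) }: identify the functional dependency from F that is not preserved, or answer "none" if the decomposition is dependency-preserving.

A1 → A3 lies within R1.
A2 → A3 lies within R2.
A3 → A2 lies within R2.
Every dependency is enforceable on the fragments, so the decomposition is dependency-preserving.

none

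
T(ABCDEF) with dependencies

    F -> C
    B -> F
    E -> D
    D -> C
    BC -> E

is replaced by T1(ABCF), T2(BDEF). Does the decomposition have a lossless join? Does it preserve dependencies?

lossless but not dependency-preserving

Lossless test: (BF)⁺ = {BCDEF}, which contains all of one fragment — lossless.
Dependency preservation: the restricted closure of {D} across the fragments never reaches {C}, so D → C cannot be enforced without a join — not preserved.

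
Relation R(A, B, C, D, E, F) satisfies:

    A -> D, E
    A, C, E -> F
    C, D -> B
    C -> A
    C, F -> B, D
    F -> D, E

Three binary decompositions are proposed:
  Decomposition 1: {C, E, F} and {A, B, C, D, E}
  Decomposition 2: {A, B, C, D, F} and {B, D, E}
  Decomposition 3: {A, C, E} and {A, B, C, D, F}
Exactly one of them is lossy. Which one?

Decomposition 1: common = {C, E}, closure = {A, B, C, D, E, F} → lossless.
Decomposition 2: common = {B, D}, closure = {B, D} → lossy.
Decomposition 3: common = {A, C}, closure = {A, B, C, D, E, F} → lossless.

Decomposition 2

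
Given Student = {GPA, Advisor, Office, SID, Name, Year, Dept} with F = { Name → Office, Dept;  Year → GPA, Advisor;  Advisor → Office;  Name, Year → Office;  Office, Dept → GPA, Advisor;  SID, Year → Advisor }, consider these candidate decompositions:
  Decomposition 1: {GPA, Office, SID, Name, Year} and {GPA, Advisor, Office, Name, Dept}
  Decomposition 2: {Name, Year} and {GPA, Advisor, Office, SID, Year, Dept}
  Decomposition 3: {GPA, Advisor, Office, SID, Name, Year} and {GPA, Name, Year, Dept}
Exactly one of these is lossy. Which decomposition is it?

Decomposition 1: common = {GPA, Office, Name}, closure = {GPA, Advisor, Office, Name, Dept} → lossless.
Decomposition 2: common = {Year}, closure = {GPA, Advisor, Office, Year} → lossy.
Decomposition 3: common = {GPA, Name, Year}, closure = {GPA, Advisor, Office, Name, Year, Dept} → lossless.

Decomposition 2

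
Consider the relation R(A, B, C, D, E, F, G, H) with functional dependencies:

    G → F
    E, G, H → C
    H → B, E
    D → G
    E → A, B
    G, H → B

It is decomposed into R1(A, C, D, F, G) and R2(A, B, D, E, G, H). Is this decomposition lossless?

No

Common attributes: R1 ∩ R2 = {A, D, G}.
Closure of {A, D, G}: G → F applies, adding F. So (A, D, G)⁺ = {A, D, F, G}.
The closure contains neither all of R1 = {A, C, D, F, G} nor all of R2 = {A, B, D, E, G, H}, so the common attributes are not a superkey of either fragment. The join is lossy.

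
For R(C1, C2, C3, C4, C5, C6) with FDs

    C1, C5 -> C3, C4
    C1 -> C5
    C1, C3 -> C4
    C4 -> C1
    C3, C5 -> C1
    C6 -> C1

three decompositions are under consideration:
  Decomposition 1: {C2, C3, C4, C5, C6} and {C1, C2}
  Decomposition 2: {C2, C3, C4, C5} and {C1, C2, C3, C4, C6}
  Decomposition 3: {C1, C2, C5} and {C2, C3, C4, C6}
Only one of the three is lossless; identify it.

Decomposition 2

Decomposition 1: common = {C2}, closure = {C2} → lossy.
Decomposition 2: common = {C2, C3, C4}, closure = {C1, C2, C3, C4, C5} → lossless.
Decomposition 3: common = {C2}, closure = {C2} → lossy.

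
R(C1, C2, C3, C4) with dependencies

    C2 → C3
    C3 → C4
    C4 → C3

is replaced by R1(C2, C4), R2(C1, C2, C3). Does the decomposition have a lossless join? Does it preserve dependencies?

lossless but not dependency-preserving

Lossless test: (C2)⁺ = {C2, C3, C4}, which contains all of one fragment — lossless.
Dependency preservation: the restricted closure of {C3} across the fragments never reaches {C4}, so C3 → C4 cannot be enforced without a join — not preserved.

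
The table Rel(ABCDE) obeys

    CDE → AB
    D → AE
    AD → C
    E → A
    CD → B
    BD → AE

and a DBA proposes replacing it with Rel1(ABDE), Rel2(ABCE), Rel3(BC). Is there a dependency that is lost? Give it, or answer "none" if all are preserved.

Check AD → C: no single fragment contains all of {ACD}, and the restricted closure of {AD} across the fragments never reaches {C}.
CDE → AB is preserved.
D → AE is preserved.
E → A is preserved.
CD → B is preserved.
BD → AE is preserved.

AD → C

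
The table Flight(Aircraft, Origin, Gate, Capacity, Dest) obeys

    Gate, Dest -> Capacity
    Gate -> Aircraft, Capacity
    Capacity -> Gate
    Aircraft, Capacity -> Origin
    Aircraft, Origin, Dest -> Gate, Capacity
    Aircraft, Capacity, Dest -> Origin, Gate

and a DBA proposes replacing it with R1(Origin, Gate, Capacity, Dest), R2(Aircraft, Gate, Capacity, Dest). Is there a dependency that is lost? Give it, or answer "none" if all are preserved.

Check Aircraft, Origin, Dest → Gate, Capacity: no single fragment contains all of {Aircraft, Origin, Gate, Capacity, Dest}, and the restricted closure of {Aircraft, Origin, Dest} across the fragments never reaches {Gate, Capacity}.
Gate, Dest → Capacity is preserved.
Gate → Aircraft, Capacity is preserved.
Capacity → Gate is preserved.
Aircraft, Capacity → Origin is preserved.
Aircraft, Capacity, Dest → Origin, Gate is preserved.

Aircraft, Origin, Dest -> Gate, Capacity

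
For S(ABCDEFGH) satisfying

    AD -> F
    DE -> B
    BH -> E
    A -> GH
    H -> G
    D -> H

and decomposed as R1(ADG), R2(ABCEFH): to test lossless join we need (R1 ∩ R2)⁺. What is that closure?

AGH

R1 ∩ R2 = {A}.
A → GH applies, adding GH
Closure: {AGH}.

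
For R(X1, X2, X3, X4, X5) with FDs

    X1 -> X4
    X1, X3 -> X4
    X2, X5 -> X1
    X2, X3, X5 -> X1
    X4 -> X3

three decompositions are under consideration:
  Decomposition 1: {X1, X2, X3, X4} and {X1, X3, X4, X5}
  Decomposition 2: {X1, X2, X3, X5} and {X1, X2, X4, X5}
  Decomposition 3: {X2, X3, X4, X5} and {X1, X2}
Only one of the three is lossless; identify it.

Decomposition 1: common = {X1, X3, X4}, closure = {X1, X3, X4} → lossy.
Decomposition 2: common = {X1, X2, X5}, closure = {X1, X2, X3, X4, X5} → lossless.
Decomposition 3: common = {X2}, closure = {X2} → lossy.

Decomposition 2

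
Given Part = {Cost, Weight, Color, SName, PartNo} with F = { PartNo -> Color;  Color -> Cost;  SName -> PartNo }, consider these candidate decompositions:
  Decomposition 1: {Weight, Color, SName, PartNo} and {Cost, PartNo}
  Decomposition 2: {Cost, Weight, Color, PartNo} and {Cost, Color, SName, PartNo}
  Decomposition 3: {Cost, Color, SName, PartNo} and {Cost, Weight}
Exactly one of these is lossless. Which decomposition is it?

Decomposition 1: common = {PartNo}, closure = {Cost, Color, PartNo} → lossless.
Decomposition 2: common = {Cost, Color, PartNo}, closure = {Cost, Color, PartNo} → lossy.
Decomposition 3: common = {Cost}, closure = {Cost} → lossy.

Decomposition 1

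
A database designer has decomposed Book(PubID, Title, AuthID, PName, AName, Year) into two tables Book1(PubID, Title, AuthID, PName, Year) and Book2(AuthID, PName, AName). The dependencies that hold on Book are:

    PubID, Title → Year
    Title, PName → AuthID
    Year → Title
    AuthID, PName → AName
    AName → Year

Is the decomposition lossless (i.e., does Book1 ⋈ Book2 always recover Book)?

Yes

Common attributes: Book1 ∩ Book2 = {AuthID, PName}.
Closure of {AuthID, PName}: AuthID, PName → AName applies, adding AName; AName → Year applies, adding Year; Year → Title applies, adding Title. So (AuthID, PName)⁺ = {Title, AuthID, PName, AName, Year}.
This closure contains every attribute of Book2, so Book1 ∩ Book2 → Book2. The join is lossless.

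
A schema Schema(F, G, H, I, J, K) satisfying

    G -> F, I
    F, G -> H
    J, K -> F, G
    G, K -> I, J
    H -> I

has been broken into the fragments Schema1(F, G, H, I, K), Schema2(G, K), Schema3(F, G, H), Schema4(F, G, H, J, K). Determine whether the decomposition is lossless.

Chase test. Columns are F, G, H, I, J, K; row i has aⱼ where attribute j ∈ Schemai, else bᵢⱼ.
Initial tableau (one row per fragment):
  row 1: a1 a2 a3 a4 b15 a6
  row 2: b21 a2 b23 b24 b25 a6
  row 3: a1 a2 a3 b34 b35 b36
  row 4: a1 a2 a3 b44 a5 a6
Rows 1 and 2 agree on G; apply G→F, I and equate their F, I entries.
Rows 1 and 3 agree on G; apply G→F, I and equate their F, I entries.
Rows 1 and 4 agree on G; apply G→F, I and equate their F, I entries.
Rows 1 and 2 agree on F, G; apply F, G→H and equate their H entries.
Rows 1 and 2 agree on G, K; apply G, K→I, J and equate their I, J entries.
Rows 1 and 4 agree on G, K; apply G, K→I, J and equate their I, J entries.
Row 1 is now all distinguished symbols — the join is lossless.

Yes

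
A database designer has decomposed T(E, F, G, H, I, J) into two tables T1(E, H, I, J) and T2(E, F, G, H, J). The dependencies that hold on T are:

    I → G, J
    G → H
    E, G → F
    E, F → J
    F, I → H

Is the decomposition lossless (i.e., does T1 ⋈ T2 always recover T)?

No

Common attributes: T1 ∩ T2 = {E, H, J}.
No dependency enlarges {E, H, J}, so (E, H, J)⁺ = {E, H, J}.
The closure contains neither all of T1 = {E, H, I, J} nor all of T2 = {E, F, G, H, J}, so the common attributes are not a superkey of either fragment. The join is lossy.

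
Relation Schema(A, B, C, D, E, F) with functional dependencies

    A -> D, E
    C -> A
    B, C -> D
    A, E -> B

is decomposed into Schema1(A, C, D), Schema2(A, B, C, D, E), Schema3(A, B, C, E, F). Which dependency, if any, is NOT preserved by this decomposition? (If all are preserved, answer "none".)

none

A → D, E lies within Schema2.
C → A lies within Schema1.
B, C → D lies within Schema2.
A, E → B lies within Schema2.
Every dependency is enforceable on the fragments, so the decomposition is dependency-preserving.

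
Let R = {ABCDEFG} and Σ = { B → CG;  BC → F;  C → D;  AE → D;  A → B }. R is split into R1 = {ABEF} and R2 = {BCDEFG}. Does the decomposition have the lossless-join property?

Yes

Common attributes: R1 ∩ R2 = {BEF}.
Closure of {BEF}: B → CG applies, adding CG; C → D applies, adding D. So (BEF)⁺ = {BCDEFG}.
This closure contains every attribute of R2, so R1 ∩ R2 → R2. The join is lossless.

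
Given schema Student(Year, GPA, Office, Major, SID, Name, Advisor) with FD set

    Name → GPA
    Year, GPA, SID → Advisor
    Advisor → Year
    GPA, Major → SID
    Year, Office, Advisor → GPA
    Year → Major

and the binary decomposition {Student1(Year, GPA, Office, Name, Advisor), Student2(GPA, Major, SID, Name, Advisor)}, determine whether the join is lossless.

Common attributes: Student1 ∩ Student2 = {GPA, Name, Advisor}.
Closure of {GPA, Name, Advisor}: Advisor → Year applies, adding Year; Year → Major applies, adding Major; GPA, Major → SID applies, adding SID. So (GPA, Name, Advisor)⁺ = {Year, GPA, Major, SID, Name, Advisor}.
This closure contains every attribute of Student2, so Student1 ∩ Student2 → Student2. The join is lossless.

Yes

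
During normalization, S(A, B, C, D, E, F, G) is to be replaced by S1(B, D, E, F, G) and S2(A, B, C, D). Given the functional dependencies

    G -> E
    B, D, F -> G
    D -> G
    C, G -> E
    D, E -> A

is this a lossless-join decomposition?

Common attributes: S1 ∩ S2 = {B, D}.
Closure of {B, D}: D → G applies, adding G; G → E applies, adding E; D, E → A applies, adding A. So (B, D)⁺ = {A, B, D, E, G}.
The closure contains neither all of S1 = {B, D, E, F, G} nor all of S2 = {A, B, C, D}, so the common attributes are not a superkey of either fragment. The join is lossy.

No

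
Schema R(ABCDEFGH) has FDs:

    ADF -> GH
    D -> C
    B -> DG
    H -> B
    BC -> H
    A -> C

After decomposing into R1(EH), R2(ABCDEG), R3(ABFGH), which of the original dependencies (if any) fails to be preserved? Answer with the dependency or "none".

ADF -> GH

Check ADF → GH: no single fragment contains all of {ADFGH}, and the restricted closure of {ADF} across the fragments never reaches {GH}.
D → C is preserved.
B → DG is preserved.
H → B is preserved.
BC → H is preserved.
A → C is preserved.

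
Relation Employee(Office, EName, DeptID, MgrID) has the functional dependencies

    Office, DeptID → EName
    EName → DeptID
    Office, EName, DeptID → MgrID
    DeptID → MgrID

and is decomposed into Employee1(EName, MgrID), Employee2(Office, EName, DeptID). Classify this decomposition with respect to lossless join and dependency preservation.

Lossless test: (EName)⁺ = {EName, DeptID, MgrID}, which contains all of one fragment — lossless.
Dependency preservation: the restricted closure of {DeptID} across the fragments never reaches {MgrID}, so DeptID → MgrID cannot be enforced without a join — not preserved.

lossless but not dependency-preserving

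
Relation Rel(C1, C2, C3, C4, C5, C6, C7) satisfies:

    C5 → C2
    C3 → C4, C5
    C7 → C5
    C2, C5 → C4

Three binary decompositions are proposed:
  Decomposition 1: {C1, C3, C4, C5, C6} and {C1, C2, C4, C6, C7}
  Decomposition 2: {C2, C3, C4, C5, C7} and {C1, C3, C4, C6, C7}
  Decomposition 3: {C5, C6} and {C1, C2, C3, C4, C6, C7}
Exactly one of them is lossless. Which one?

Decomposition 2

Decomposition 1: common = {C1, C4, C6}, closure = {C1, C4, C6} → lossy.
Decomposition 2: common = {C3, C4, C7}, closure = {C2, C3, C4, C5, C7} → lossless.
Decomposition 3: common = {C6}, closure = {C6} → lossy.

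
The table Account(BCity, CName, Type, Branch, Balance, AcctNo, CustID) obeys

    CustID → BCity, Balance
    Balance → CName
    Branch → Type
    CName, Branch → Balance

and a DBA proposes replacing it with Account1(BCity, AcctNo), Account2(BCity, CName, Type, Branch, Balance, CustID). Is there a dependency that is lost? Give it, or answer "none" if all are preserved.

CustID → BCity, Balance lies within Account2.
Balance → CName lies within Account2.
Branch → Type lies within Account2.
CName, Branch → Balance lies within Account2.
Every dependency is enforceable on the fragments, so the decomposition is dependency-preserving.

none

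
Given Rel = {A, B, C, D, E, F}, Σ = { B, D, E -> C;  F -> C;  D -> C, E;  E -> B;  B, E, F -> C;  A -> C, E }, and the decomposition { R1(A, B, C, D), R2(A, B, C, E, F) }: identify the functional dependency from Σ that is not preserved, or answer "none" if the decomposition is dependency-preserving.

D -> C, E

Check D → C, E: no single fragment contains all of {C, D, E}, and the restricted closure of {D} across the fragments never reaches {C, E}.
B, D, E → C is preserved.
F → C is preserved.
E → B is preserved.
B, E, F → C is preserved.
A → C, E is preserved.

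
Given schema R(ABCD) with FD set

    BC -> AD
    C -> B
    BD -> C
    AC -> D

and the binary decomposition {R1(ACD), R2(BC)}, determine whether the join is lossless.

Yes

Common attributes: R1 ∩ R2 = {C}.
Closure of {C}: C → B applies, adding B; BC → AD applies, adding AD. So (C)⁺ = {ABCD}.
This closure contains every attribute of R1, so R1 ∩ R2 → R1. The join is lossless.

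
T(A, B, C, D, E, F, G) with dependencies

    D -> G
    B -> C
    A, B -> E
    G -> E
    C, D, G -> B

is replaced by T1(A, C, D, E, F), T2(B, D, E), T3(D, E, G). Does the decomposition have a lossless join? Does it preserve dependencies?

Lossless test (chase): Rows 1 and 2 agree on D; apply D→G and equate their G entries. Rows 1 and 3 agree on D; apply D→G and equate their G entries. No row becomes fully distinguished — the join is lossy.
Dependency preservation: the restricted closure of {B} across the fragments never reaches {C}, so B → C cannot be enforced without a join — not preserved.

lossy and not dependency-preserving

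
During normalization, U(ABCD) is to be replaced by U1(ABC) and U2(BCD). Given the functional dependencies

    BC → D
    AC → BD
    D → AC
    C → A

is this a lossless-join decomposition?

Common attributes: U1 ∩ U2 = {BC}.
Closure of {BC}: BC → D applies, adding D; D → AC applies, adding A. So (BC)⁺ = {ABCD}.
This closure contains every attribute of U1, so U1 ∩ U2 → U1. The join is lossless.

Yes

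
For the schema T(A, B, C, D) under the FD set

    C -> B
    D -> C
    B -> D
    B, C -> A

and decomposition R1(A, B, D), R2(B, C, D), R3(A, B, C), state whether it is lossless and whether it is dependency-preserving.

lossless and dependency-preserving

Lossless test (chase): Rows 1 and 2 agree on D; apply D→C and equate their C entries. Rows 1 and 3 agree on B; apply B→D and equate their D entries. Rows 1 and 2 agree on B, C; apply B, C→A and equate their A entries. Row 1 is now all distinguished symbols — the join is lossless.
Dependency preservation: every FD's attributes lie within a single fragment, so each can be enforced locally — preserved.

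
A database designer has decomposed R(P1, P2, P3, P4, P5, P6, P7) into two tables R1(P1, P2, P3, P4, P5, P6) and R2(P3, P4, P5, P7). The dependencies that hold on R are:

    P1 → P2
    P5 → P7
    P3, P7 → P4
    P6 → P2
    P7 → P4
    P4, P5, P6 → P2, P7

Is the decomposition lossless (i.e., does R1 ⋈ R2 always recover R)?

Yes

Common attributes: R1 ∩ R2 = {P3, P4, P5}.
Closure of {P3, P4, P5}: P5 → P7 applies, adding P7. So (P3, P4, P5)⁺ = {P3, P4, P5, P7}.
This closure contains every attribute of R2, so R1 ∩ R2 → R2. The join is lossless.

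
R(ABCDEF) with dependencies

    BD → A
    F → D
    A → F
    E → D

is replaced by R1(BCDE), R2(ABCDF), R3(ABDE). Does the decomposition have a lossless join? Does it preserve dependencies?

lossless and dependency-preserving

Lossless test (chase): Rows 1 and 2 agree on BD; apply BD→A and equate their A entries. Rows 1 and 2 agree on A; apply A→F and equate their F entries. Rows 1 and 3 agree on A; apply A→F and equate their F entries. Row 1 is now all distinguished symbols — the join is lossless.
Dependency preservation: every FD's attributes lie within a single fragment, so each can be enforced locally — preserved.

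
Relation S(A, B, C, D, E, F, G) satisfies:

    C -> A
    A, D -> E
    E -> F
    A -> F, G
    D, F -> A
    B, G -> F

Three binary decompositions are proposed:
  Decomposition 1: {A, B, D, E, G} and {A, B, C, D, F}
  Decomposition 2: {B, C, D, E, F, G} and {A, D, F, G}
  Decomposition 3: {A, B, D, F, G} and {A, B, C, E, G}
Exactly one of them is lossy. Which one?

Decomposition 3

Decomposition 1: common = {A, B, D}, closure = {A, B, D, E, F, G} → lossless.
Decomposition 2: common = {D, F, G}, closure = {A, D, E, F, G} → lossless.
Decomposition 3: common = {A, B, G}, closure = {A, B, F, G} → lossy.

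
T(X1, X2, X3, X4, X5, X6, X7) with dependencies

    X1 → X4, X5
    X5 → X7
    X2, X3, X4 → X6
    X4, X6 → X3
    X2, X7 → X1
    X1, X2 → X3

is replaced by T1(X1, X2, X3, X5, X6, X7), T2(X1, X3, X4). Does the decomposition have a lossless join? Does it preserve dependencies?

Lossless test: (X1, X3)⁺ = {X1, X3, X4, X5, X7}, which contains all of one fragment — lossless.
Dependency preservation: the restricted closure of {X2, X3, X4} across the fragments never reaches {X6}, so X2, X3, X4 → X6 cannot be enforced without a join — not preserved.

lossless but not dependency-preserving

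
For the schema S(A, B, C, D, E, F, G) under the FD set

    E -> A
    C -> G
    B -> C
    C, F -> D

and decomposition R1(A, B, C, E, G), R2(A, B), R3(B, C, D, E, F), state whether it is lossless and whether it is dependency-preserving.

Lossless test (chase): Rows 1 and 3 agree on E; apply E→A and equate their A entries. Rows 1 and 3 agree on C; apply C→G and equate their G entries. Rows 1 and 2 agree on B; apply B→C and equate their C entries. Rows 1 and 2 agree on C; apply C→G and equate their G entries. Row 3 is now all distinguished symbols — the join is lossless.
Dependency preservation: every FD's attributes lie within a single fragment, so each can be enforced locally — preserved.

lossless and dependency-preserving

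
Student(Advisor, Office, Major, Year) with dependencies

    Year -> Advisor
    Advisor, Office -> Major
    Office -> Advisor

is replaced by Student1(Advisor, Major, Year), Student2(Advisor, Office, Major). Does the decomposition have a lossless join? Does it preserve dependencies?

lossy but dependency-preserving

Lossless test: (Advisor, Major)⁺ = {Advisor, Major}, which is a superkey of neither fragment — lossy.
Dependency preservation: every FD's attributes lie within a single fragment, so each can be enforced locally — preserved.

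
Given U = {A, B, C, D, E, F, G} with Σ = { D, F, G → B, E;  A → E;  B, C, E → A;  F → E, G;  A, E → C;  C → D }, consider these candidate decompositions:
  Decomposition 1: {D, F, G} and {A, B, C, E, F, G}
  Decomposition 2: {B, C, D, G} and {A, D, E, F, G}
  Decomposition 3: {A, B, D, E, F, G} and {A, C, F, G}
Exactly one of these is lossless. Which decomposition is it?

Decomposition 3

Decomposition 1: common = {F, G}, closure = {E, F, G} → lossy.
Decomposition 2: common = {D, G}, closure = {D, G} → lossy.
Decomposition 3: common = {A, F, G}, closure = {A, B, C, D, E, F, G} → lossless.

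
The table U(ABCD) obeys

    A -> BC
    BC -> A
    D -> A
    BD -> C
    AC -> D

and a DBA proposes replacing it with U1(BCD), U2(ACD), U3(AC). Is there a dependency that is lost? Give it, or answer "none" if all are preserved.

A → BC: restricted closure across fragments reaches BC.
BC → A: restricted closure across fragments reaches A.
D → A lies within U2.
BD → C lies within U1.
AC → D lies within U2.
Every dependency is enforceable on the fragments, so the decomposition is dependency-preserving.

none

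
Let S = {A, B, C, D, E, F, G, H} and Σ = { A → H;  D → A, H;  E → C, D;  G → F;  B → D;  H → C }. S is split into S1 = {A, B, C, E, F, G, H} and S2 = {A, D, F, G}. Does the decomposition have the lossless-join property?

No

Common attributes: S1 ∩ S2 = {A, F, G}.
Closure of {A, F, G}: A → H applies, adding H; H → C applies, adding C. So (A, F, G)⁺ = {A, C, F, G, H}.
The closure contains neither all of S1 = {A, B, C, E, F, G, H} nor all of S2 = {A, D, F, G}, so the common attributes are not a superkey of either fragment. The join is lossy.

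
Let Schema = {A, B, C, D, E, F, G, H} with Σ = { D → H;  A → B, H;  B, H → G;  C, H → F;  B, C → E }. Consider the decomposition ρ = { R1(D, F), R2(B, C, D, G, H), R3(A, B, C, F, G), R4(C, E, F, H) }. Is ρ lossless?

Chase test. Columns are A, B, C, D, E, F, G, H; row i has aⱼ where attribute j ∈ Ri, else bᵢⱼ.
Initial tableau (one row per fragment):
  row 1: b11 b12 b13 a4 b15 a6 b17 b18
  row 2: b21 a2 a3 a4 b25 b26 a7 a8
  row 3: a1 a2 a3 b34 b35 a6 a7 b38
  row 4: b41 b42 a3 b44 a5 a6 b47 a8
Rows 1 and 2 agree on D; apply D→H and equate their H entries.
Rows 2 and 4 agree on C, H; apply C, H→F and equate their F entries.
Rows 2 and 3 agree on B, C; apply B, C→E and equate their E entries.
No row becomes fully distinguished — the join is lossy.

No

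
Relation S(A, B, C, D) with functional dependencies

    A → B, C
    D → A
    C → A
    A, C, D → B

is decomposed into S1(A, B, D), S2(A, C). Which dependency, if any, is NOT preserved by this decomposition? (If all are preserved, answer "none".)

A → B, C: restricted closure across fragments reaches B, C.
D → A lies within S1.
C → A lies within S2.
A, C, D → B: restricted closure across fragments reaches B.
Every dependency is enforceable on the fragments, so the decomposition is dependency-preserving.

none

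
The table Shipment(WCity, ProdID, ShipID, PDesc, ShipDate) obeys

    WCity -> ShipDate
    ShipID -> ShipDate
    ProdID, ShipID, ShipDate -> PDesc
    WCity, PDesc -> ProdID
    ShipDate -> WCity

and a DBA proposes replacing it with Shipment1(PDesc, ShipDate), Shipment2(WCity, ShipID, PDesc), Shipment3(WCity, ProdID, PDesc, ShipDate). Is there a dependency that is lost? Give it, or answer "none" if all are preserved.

ProdID, ShipID, ShipDate -> PDesc

Check ProdID, ShipID, ShipDate → PDesc: no single fragment contains all of {ProdID, ShipID, PDesc, ShipDate}, and the restricted closure of {ProdID, ShipID, ShipDate} across the fragments never reaches {PDesc}.
WCity → ShipDate is preserved.
ShipID → ShipDate is preserved.
WCity, PDesc → ProdID is preserved.
ShipDate → WCity is preserved.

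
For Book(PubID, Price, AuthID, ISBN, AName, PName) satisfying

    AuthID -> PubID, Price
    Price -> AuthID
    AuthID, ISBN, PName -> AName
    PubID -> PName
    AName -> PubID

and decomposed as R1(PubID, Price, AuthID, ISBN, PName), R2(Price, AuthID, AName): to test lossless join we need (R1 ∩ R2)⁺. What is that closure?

PubID, Price, AuthID, PName

R1 ∩ R2 = {Price, AuthID}.
AuthID → PubID, Price applies, adding PubID
PubID → PName applies, adding PName
Closure: {PubID, Price, AuthID, PName}.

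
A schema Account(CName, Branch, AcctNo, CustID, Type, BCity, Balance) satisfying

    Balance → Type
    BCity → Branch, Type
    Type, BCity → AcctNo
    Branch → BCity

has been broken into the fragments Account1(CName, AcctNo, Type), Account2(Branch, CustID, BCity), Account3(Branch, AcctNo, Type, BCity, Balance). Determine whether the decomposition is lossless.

Chase test. Columns are CName, Branch, AcctNo, CustID, Type, BCity, Balance; row i has aⱼ where attribute j ∈ Accounti, else bᵢⱼ.
Initial tableau (one row per fragment):
  row 1: a1 b12 a3 b14 a5 b16 b17
  row 2: b21 a2 b23 a4 b25 a6 b27
  row 3: b31 a2 a3 b34 a5 a6 a7
Rows 2 and 3 agree on BCity; apply BCity→Branch, Type and equate their Branch, Type entries.
Rows 2 and 3 agree on Type, BCity; apply Type, BCity→AcctNo and equate their AcctNo entries.
No row becomes fully distinguished — the join is lossy.

No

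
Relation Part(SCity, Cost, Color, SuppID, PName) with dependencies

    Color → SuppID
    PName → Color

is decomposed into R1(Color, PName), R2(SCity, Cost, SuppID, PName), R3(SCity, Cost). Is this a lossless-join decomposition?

Yes

Chase test. Columns are SCity, Cost, Color, SuppID, PName; row i has aⱼ where attribute j ∈ Ri, else bᵢⱼ.
Initial tableau (one row per fragment):
  row 1: b11 b12 a3 b14 a5
  row 2: a1 a2 b23 a4 a5
  row 3: a1 a2 b33 b34 b35
Rows 1 and 2 agree on PName; apply PName→Color and equate their Color entries.
Rows 1 and 2 agree on Color; apply Color→SuppID and equate their SuppID entries.
Row 2 is now all distinguished symbols — the join is lossless.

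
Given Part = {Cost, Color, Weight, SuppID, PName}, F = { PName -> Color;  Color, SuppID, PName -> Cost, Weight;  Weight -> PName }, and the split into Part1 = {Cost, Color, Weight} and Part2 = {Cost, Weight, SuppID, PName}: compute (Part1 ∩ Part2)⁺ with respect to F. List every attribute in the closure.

Cost, Color, Weight, PName

Part1 ∩ Part2 = {Cost, Weight}.
Weight → PName applies, adding PName
PName → Color applies, adding Color
Closure: {Cost, Color, Weight, PName}.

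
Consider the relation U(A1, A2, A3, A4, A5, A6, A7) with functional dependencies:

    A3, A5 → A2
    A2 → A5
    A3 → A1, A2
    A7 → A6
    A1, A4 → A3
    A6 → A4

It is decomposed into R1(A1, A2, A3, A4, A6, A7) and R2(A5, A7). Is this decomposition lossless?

No

Common attributes: R1 ∩ R2 = {A7}.
Closure of {A7}: A7 → A6 applies, adding A6; A6 → A4 applies, adding A4. So (A7)⁺ = {A4, A6, A7}.
The closure contains neither all of R1 = {A1, A2, A3, A4, A6, A7} nor all of R2 = {A5, A7}, so the common attributes are not a superkey of either fragment. The join is lossy.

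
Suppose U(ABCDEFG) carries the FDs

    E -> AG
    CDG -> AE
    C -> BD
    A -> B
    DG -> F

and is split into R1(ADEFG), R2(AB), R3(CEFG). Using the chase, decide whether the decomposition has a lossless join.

No

Chase test. Columns are ABCDEFG; row i has aⱼ where attribute j ∈ Ri, else bᵢⱼ.
Initial tableau (one row per fragment):
  row 1: a1 b12 b13 a4 a5 a6 a7
  row 2: a1 a2 b23 b24 b25 b26 b27
  row 3: b31 b32 a3 b34 a5 a6 a7
Rows 1 and 3 agree on E; apply E→AG and equate their AG entries.
Rows 1 and 2 agree on A; apply A→B and equate their B entries.
Rows 1 and 3 agree on A; apply A→B and equate their B entries.
No row becomes fully distinguished — the join is lossy.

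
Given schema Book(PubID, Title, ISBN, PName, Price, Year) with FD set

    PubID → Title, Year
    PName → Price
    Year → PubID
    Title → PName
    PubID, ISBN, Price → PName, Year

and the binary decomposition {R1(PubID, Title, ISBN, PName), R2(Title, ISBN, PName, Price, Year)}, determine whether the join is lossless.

Common attributes: R1 ∩ R2 = {Title, ISBN, PName}.
Closure of {Title, ISBN, PName}: PName → Price applies, adding Price. So (Title, ISBN, PName)⁺ = {Title, ISBN, PName, Price}.
The closure contains neither all of R1 = {PubID, Title, ISBN, PName} nor all of R2 = {Title, ISBN, PName, Price, Year}, so the common attributes are not a superkey of either fragment. The join is lossy.

No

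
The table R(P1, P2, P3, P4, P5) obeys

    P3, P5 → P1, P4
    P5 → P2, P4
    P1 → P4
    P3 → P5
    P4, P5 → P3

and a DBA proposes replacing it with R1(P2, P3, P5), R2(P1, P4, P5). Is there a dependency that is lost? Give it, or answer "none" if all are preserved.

P3, P5 → P1, P4: restricted closure across fragments reaches P1, P4.
P5 → P2, P4: restricted closure across fragments reaches P2, P4.
P1 → P4 lies within R2.
P3 → P5 lies within R1.
P4, P5 → P3: restricted closure across fragments reaches P3.
Every dependency is enforceable on the fragments, so the decomposition is dependency-preserving.

none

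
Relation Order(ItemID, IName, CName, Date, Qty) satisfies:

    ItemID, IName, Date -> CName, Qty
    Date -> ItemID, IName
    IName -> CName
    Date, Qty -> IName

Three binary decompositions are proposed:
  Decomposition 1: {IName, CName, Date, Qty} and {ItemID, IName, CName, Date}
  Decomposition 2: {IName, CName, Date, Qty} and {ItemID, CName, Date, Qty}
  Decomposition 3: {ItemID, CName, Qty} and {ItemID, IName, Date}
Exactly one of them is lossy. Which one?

Decomposition 3

Decomposition 1: common = {IName, CName, Date}, closure = {ItemID, IName, CName, Date, Qty} → lossless.
Decomposition 2: common = {CName, Date, Qty}, closure = {ItemID, IName, CName, Date, Qty} → lossless.
Decomposition 3: common = {ItemID}, closure = {ItemID} → lossy.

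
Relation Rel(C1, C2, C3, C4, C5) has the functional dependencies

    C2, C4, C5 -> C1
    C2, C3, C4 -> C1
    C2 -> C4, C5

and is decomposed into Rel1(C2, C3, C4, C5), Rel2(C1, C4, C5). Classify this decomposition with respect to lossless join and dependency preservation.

lossy and not dependency-preserving

Lossless test: (C4, C5)⁺ = {C4, C5}, which is a superkey of neither fragment — lossy.
Dependency preservation: the restricted closure of {C2, C4, C5} across the fragments never reaches {C1}, so C2, C4, C5 → C1 cannot be enforced without a join — not preserved.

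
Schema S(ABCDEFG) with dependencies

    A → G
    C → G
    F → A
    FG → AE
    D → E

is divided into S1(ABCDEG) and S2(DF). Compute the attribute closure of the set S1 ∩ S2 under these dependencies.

DE

S1 ∩ S2 = {D}.
D → E applies, adding E
Closure: {DE}.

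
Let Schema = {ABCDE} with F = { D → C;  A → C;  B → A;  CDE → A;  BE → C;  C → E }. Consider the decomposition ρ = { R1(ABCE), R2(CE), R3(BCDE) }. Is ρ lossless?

Yes

Chase test. Columns are ABCDE; row i has aⱼ where attribute j ∈ Ri, else bᵢⱼ.
Initial tableau (one row per fragment):
  row 1: a1 a2 a3 b14 a5
  row 2: b21 b22 a3 b24 a5
  row 3: b31 a2 a3 a4 a5
Rows 1 and 3 agree on B; apply B→A and equate their A entries.
Row 3 is now all distinguished symbols — the join is lossless.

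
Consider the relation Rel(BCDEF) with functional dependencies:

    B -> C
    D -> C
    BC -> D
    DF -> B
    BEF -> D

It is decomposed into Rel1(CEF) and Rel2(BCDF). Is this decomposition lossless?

Common attributes: Rel1 ∩ Rel2 = {CF}.
No dependency enlarges {CF}, so (CF)⁺ = {CF}.
The closure contains neither all of Rel1 = {CEF} nor all of Rel2 = {BCDF}, so the common attributes are not a superkey of either fragment. The join is lossy.

No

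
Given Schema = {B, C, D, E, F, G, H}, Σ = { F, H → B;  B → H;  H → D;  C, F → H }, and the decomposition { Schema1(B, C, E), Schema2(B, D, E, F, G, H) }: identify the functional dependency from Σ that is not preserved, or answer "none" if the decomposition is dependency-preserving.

C, F → H

Check C, F → H: no single fragment contains all of {C, F, H}, and the restricted closure of {C, F} across the fragments never reaches {H}.
F, H → B is preserved.
B → H is preserved.
H → D is preserved.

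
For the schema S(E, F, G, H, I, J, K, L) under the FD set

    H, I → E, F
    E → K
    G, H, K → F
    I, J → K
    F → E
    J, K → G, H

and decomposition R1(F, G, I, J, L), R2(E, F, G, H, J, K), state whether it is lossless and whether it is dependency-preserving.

Lossless test: (F, G, J)⁺ = {E, F, G, H, J, K}, which contains all of one fragment — lossless.
Dependency preservation: the restricted closure of {H, I} across the fragments never reaches {E, F}, so H, I → E, F cannot be enforced without a join — not preserved.

lossless but not dependency-preserving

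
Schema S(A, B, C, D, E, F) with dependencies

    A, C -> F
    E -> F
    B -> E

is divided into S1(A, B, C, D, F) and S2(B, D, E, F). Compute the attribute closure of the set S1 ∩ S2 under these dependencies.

B, D, E, F

S1 ∩ S2 = {B, D, F}.
B → E applies, adding E
Closure: {B, D, E, F}.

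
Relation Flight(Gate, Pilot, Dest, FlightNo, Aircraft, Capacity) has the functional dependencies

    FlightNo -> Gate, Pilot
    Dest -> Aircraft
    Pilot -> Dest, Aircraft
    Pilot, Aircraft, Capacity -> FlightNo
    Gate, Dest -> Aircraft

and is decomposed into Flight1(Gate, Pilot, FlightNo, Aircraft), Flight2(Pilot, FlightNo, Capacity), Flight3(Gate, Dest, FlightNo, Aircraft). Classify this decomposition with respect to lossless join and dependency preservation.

lossless but not dependency-preserving

Lossless test (chase): Rows 1 and 2 agree on FlightNo; apply FlightNo→Gate, Pilot and equate their Gate, Pilot entries. Rows 1 and 3 agree on FlightNo; apply FlightNo→Gate, Pilot and equate their Gate, Pilot entries. Rows 1 and 2 agree on Pilot; apply Pilot→Dest, Aircraft and equate their Dest, Aircraft entries. Rows 1 and 3 agree on Pilot; apply Pilot→Dest, Aircraft and equate their Dest, Aircraft entries. Row 2 is now all distinguished symbols — the join is lossless.
Dependency preservation: the restricted closure of {Pilot} across the fragments never reaches {Dest, Aircraft}, so Pilot → Dest, Aircraft cannot be enforced without a join — not preserved.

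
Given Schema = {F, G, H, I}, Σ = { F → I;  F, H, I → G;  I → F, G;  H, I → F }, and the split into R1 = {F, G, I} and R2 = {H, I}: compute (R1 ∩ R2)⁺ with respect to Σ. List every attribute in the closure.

F, G, I

R1 ∩ R2 = {I}.
I → F, G applies, adding F, G
Closure: {F, G, I}.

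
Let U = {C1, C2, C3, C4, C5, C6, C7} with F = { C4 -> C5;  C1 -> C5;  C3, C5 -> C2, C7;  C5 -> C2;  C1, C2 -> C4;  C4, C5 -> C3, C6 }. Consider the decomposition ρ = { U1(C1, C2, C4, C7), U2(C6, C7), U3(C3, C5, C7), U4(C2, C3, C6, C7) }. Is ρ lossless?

No

Chase test. Columns are C1, C2, C3, C4, C5, C6, C7; row i has aⱼ where attribute j ∈ Ui, else bᵢⱼ.
Initial tableau (one row per fragment):
  row 1: a1 a2 b13 a4 b15 b16 a7
  row 2: b21 b22 b23 b24 b25 a6 a7
  row 3: b31 b32 a3 b34 a5 b36 a7
  row 4: b41 a2 a3 b44 b45 a6 a7
No row becomes fully distinguished — the join is lossy.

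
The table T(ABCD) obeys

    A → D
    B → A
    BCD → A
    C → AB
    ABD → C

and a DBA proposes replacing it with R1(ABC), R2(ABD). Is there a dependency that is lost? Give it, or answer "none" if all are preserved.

A → D lies within R2.
B → A lies within R1.
BCD → A: restricted closure across fragments reaches A.
C → AB lies within R1.
ABD → C: restricted closure across fragments reaches C.
Every dependency is enforceable on the fragments, so the decomposition is dependency-preserving.

none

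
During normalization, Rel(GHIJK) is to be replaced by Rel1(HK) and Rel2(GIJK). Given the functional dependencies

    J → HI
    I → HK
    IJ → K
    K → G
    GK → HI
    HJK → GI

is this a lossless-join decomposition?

Yes

Common attributes: Rel1 ∩ Rel2 = {K}.
Closure of {K}: K → G applies, adding G; GK → HI applies, adding HI. So (K)⁺ = {GHIK}.
This closure contains every attribute of Rel1, so Rel1 ∩ Rel2 → Rel1. The join is lossless.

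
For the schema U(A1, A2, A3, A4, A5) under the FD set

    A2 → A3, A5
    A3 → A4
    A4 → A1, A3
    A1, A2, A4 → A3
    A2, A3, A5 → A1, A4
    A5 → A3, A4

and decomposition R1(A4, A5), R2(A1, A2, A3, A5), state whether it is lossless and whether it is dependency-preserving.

lossless but not dependency-preserving

Lossless test: (A5)⁺ = {A1, A3, A4, A5}, which contains all of one fragment — lossless.
Dependency preservation: the restricted closure of {A3} across the fragments never reaches {A4}, so A3 → A4 cannot be enforced without a join — not preserved.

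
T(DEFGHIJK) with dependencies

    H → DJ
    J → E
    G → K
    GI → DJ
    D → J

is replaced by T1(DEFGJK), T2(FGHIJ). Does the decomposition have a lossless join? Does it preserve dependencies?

lossy and not dependency-preserving

Lossless test: (FGJ)⁺ = {EFGJK}, which is a superkey of neither fragment — lossy.
Dependency preservation: the restricted closure of {H} across the fragments never reaches {DJ}, so H → DJ cannot be enforced without a join — not preserved.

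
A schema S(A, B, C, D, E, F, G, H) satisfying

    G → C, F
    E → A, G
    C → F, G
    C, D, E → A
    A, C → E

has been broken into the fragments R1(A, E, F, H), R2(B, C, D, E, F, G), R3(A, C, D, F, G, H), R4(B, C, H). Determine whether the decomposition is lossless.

Chase test. Columns are A, B, C, D, E, F, G, H; row i has aⱼ where attribute j ∈ Ri, else bᵢⱼ.
Initial tableau (one row per fragment):
  row 1: a1 b12 b13 b14 a5 a6 b17 a8
  row 2: b21 a2 a3 a4 a5 a6 a7 b28
  row 3: a1 b32 a3 a4 b35 a6 a7 a8
  row 4: b41 a2 a3 b44 b45 b46 b47 a8
Rows 1 and 2 agree on E; apply E→A, G and equate their A, G entries.
Rows 2 and 4 agree on C; apply C→F, G and equate their F, G entries.
Rows 2 and 3 agree on A, C; apply A, C→E and equate their E entries.
Rows 1 and 2 agree on G; apply G→C, F and equate their C, F entries.
No row becomes fully distinguished — the join is lossy.

No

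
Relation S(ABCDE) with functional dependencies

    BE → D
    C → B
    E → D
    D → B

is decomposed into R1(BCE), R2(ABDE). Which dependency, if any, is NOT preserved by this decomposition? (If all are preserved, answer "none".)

BE → D lies within R2.
C → B lies within R1.
E → D lies within R2.
D → B lies within R2.
Every dependency is enforceable on the fragments, so the decomposition is dependency-preserving.

none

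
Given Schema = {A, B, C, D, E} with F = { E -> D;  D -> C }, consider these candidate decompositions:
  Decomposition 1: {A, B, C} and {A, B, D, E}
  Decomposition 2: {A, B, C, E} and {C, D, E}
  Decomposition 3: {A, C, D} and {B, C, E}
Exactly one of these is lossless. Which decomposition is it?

Decomposition 2

Decomposition 1: common = {A, B}, closure = {A, B} → lossy.
Decomposition 2: common = {C, E}, closure = {C, D, E} → lossless.
Decomposition 3: common = {C}, closure = {C} → lossy.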